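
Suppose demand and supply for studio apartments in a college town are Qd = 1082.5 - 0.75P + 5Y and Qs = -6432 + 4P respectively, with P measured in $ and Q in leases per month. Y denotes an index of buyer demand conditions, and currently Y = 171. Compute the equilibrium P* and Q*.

With Y = 171, demand is Qd = 1937.5 - 0.75P.
At equilibrium Qd = Qs, so 1937.5 - 0.75P = -6432 + 4P; collecting terms, 8369.5 = 4.75P and P* = 1762.
Plugging P* into demand: Q* = 1937.5 - 0.75(1762) = 616.

P* = 1762, Q* = 616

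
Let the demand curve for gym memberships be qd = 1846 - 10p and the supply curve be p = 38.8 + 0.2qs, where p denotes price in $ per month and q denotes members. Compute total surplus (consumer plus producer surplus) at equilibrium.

Solving each curve for q: qs = -194 + 5p.
The market clears where 1846 - 10p = -194 + 5p. Rearranging, 15p = 2040, hence p* = 136.
Substitute back: q* = 1846 - 10(136) = 486.
Demand choke price = 184.6; supply choke price = 38.8. CS = ½(184.6 - 136)(486) = 11809.8; PS = ½(136 - 38.8)(486) = 23619.6. Total surplus = 35429.4.

Total surplus = 35429.4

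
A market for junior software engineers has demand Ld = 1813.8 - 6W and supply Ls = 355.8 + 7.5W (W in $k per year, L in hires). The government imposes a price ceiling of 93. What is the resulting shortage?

At W = 93: Ld = 1255.8 and Ls = 1053.3.
Shortage = Ld - Ls = 1255.8 - 1053.3 = 202.5.

Shortage = 202.5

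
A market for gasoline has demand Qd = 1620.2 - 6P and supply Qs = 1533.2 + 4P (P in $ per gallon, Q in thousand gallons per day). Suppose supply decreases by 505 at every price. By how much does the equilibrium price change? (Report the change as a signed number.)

ΔP = 50.5

Set Qd = Qs: 1620.2 - 6P = 1533.2 + 4P, so 87 = 10P and P* = 8.7.
Substitute back: Q* = 1620.2 - 6(8.7) = 1568.
After the shift, supply is Qs = 1028.2 + 4P.
New equilibrium: 592 = 10P, so P = 59.2 and Q = 1265.
ΔP = 59.2 - 8.7 = 50.5.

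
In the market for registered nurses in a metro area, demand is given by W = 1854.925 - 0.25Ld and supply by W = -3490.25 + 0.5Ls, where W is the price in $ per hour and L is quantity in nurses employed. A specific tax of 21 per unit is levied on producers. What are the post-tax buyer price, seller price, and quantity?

Rewriting in direct form: Ld = 7419.7 - 4W and Ls = 6980.5 + 2W.
With a tax of 21 on producers, they supply based on the net price W_s = W_b - 21, so Ls = 6938.5 + 2W_b.
Market clearing requires 7419.7 - 4W_b = 6938.5 + 2W_b; hence 481.2 = 6W_b and W_b = 80.2.
Then W_s = 80.2 - 21 = 59.2 and L = 7419.7 - 4(80.2) = 7098.9.

W_b = 80.2, W_s = 59.2, L = 7098.9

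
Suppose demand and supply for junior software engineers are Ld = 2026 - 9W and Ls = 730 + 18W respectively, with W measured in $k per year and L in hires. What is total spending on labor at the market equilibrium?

Total spending on labor = 76512

The market clears where 2026 - 9W = 730 + 18W. Rearranging, 27W = 1296, hence W* = 48.
Then L* = 2026 - 9(48) = 1594.
Total spending on labor = W* × L* = 48 × 1594 = 76512.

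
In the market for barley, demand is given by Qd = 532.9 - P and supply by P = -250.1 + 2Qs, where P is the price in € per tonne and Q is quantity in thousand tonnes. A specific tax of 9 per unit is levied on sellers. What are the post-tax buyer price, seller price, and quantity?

P_b = 274.9, P_s = 265.9, Q = 258

Inverting to quantity form: Qs = 125.05 + 0.5P.
Sellers keep P_s = P_b - 9 per unit, so supply in terms of the buyer price is Qs = 120.55 + 0.5P_b.
Market clearing requires 532.9 - P_b = 120.55 + 0.5P_b; hence 412.35 = 1.5P_b and P_b = 274.9.
So P_s = 265.9 and the quantity traded is Q = 532.9 - 274.9 = 258.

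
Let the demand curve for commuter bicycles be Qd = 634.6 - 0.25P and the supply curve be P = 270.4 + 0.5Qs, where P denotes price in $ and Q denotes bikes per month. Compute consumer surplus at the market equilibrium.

Solving each curve for Q: Qs = -540.8 + 2P.
Set Qd = Qs: 634.6 - 0.25P = -540.8 + 2P, so 1175.4 = 2.25P and P* = 522.4.
From the demand curve, Q* = 634.6 - 0.25(522.4) = 504.
Demand choke price (Qd = 0): P = 634.6/0.25 = 2538.4. Consumer surplus = ½ × (2538.4 - 522.4) × 504 = 508032.

Consumer surplus = 508032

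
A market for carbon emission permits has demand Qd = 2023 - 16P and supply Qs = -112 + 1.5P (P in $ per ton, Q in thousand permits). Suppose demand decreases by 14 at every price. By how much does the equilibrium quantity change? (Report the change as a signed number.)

ΔQ = -1.2

Equating demand and supply, 2023 - 16P = -112 + 1.5P gives 17.5P = 2135, so P* = 122.
Plugging P* into demand: Q* = 2023 - 16(122) = 71.
After the shift, demand is Qd = 2009 - 16P.
Re-solving, 17.5P = 2121 gives P = 121.2 and Q = 69.8.
ΔQ = 69.8 - 71 = -1.2.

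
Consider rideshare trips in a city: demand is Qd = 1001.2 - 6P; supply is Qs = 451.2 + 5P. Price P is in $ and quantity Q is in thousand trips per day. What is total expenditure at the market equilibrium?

Equating demand and supply, 1001.2 - 6P = 451.2 + 5P gives 11P = 550, so P* = 50.
From the demand curve, Q* = 1001.2 - 6(50) = 701.2.
Total expenditure = P* × Q* = 50 × 701.2 = 35060.

Total expenditure = 35060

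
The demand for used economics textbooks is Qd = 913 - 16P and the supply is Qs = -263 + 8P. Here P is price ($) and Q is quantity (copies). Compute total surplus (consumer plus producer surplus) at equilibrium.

Set Qd = Qs: 913 - 16P = -263 + 8P, so 1176 = 24P and P* = 49.
Substitute back: Q* = 913 - 16(49) = 129.
Demand choke price = 57.0625; supply choke price = 32.875. CS = ½(57.0625 - 49)(129) = 520.03125; PS = ½(49 - 32.875)(129) = 1040.0625. Total surplus = 1560.09375.

Total surplus = 1560.09375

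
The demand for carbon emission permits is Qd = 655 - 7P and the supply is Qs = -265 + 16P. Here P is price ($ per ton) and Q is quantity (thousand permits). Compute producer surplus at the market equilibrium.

Set Qd = Qs: 655 - 7P = -265 + 16P, so 920 = 23P and P* = 40.
Plugging P* into demand: Q* = 655 - 7(40) = 375.
Supply choke price (Qs = 0): P = 16.5625. Producer surplus = ½ × (40 - 16.5625) × 375 = 4394.53125.

Producer surplus = 4394.53125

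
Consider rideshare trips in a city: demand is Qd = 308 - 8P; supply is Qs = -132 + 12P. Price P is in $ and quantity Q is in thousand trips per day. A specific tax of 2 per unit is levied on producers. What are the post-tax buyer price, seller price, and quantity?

Producers keep P_s = P_b - 2 per unit, so supply in terms of the buyer price is Qs = -156 + 12P_b.
Market clearing requires 308 - 8P_b = -156 + 12P_b; hence 464 = 20P_b and P_b = 23.2.
Then P_s = 23.2 - 2 = 21.2 and Q = 308 - 8(23.2) = 122.4.

P_b = 23.2, P_s = 21.2, Q = 122.4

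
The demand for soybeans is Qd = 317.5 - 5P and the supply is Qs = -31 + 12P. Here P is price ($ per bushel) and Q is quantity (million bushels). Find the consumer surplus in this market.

Consumer surplus = 4622.5

The market clears where 317.5 - 5P = -31 + 12P. Rearranging, 17P = 348.5, hence P* = 20.5.
Plugging P* into demand: Q* = 317.5 - 5(20.5) = 215.
Demand choke price (Qd = 0): P = 317.5/5 = 63.5. Consumer surplus = ½ × (63.5 - 20.5) × 215 = 4622.5.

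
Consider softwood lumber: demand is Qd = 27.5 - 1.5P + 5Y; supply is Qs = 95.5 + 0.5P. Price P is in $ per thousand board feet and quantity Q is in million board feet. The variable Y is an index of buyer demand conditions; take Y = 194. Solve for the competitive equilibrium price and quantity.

With Y = 194, demand is Qd = 997.5 - 1.5P.
Set Qd = Qs: 997.5 - 1.5P = 95.5 + 0.5P, so 902 = 2P and P* = 451.
Substitute back: Q* = 997.5 - 1.5(451) = 321.

P* = 451, Q* = 321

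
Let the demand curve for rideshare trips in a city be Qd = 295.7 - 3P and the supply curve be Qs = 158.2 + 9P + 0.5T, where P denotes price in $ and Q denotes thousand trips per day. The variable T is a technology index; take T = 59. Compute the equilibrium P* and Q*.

P* = 9, Q* = 268.7

With T = 59, supply is Qs = 187.7 + 9P.
Set Qd = Qs: 295.7 - 3P = 187.7 + 9P, so 108 = 12P and P* = 9.
Substitute back: Q* = 295.7 - 3(9) = 268.7.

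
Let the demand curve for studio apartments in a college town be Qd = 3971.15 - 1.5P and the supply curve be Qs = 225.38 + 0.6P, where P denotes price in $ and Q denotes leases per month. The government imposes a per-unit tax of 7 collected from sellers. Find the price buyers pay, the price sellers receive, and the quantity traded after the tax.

P_b = 1785.7, P_s = 1778.7, Q = 1292.6

Sellers keep P_s = P_b - 7 per unit, so supply in terms of the buyer price is Qs = 221.18 + 0.6P_b.
Market clearing requires 3971.15 - 1.5P_b = 221.18 + 0.6P_b; hence 3749.97 = 2.1P_b and P_b = 1785.7.
Then P_s = 1785.7 - 7 = 1778.7 and Q = 3971.15 - 1.5(1785.7) = 1292.6.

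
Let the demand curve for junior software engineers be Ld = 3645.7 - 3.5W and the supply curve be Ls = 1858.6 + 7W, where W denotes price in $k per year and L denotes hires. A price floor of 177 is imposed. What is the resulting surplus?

At W = 177: Ld = 3026.2 and Ls = 3097.6.
Surplus = Ls - Ld = 3097.6 - 3026.2 = 71.4.

Surplus = 71.4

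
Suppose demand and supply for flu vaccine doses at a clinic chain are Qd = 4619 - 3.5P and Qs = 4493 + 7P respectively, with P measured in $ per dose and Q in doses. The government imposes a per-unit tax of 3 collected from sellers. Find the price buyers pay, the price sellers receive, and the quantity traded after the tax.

Sellers keep P_s = P_b - 3 per unit, so supply in terms of the buyer price is Qs = 4472 + 7P_b.
Market clearing requires 4619 - 3.5P_b = 4472 + 7P_b; hence 147 = 10.5P_b and P_b = 14.
Then P_s = 14 - 3 = 11 and Q = 4619 - 3.5(14) = 4570.

P_b = 14, P_s = 11, Q = 4570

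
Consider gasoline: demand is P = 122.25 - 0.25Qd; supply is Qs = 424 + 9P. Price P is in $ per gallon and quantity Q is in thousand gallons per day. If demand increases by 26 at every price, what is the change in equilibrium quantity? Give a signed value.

Solving each curve for Q: Qd = 489 - 4P.
The market clears where 489 - 4P = 424 + 9P. Rearranging, 13P = 65, hence P* = 5.
Then Q* = 489 - 4(5) = 469.
After the shift, demand is Qd = 515 - 4P.
Re-solving, 13P = 91 gives P = 7 and Q = 487.
ΔQ = 487 - 469 = 18.

ΔQ = 18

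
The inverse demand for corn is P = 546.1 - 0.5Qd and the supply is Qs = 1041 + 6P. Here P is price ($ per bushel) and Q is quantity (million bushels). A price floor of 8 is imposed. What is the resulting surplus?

Surplus = 12.8

Inverting to quantity form: Qd = 1092.2 - 2P.
With P fixed at 8, quantity demanded is 1076.2 and quantity supplied is 1089.
Surplus = Qs - Qd = 1089 - 1076.2 = 12.8.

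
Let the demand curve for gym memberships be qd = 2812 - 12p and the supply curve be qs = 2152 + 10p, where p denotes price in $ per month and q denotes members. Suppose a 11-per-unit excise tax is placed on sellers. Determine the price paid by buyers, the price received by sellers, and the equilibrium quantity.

p_b = 35, p_s = 24, q = 2392

With a tax of 11 on sellers, they supply based on the net price p_s = p_b - 11, so qs = 2042 + 10p_b.
Market clearing requires 2812 - 12p_b = 2042 + 10p_b; hence 770 = 22p_b and p_b = 35.
So p_s = 24 and the quantity traded is q = 2812 - 12(35) = 2392.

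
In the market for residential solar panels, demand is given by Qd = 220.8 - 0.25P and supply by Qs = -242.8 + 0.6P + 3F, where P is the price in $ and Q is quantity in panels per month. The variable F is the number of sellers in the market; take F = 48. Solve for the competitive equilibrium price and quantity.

P* = 376, Q* = 126.8

With F = 48, supply is Qs = -98.8 + 0.6P.
Set Qd = Qs: 220.8 - 0.25P = -98.8 + 0.6P, so 319.6 = 0.85P and P* = 376.
Then Q* = 220.8 - 0.25(376) = 126.8.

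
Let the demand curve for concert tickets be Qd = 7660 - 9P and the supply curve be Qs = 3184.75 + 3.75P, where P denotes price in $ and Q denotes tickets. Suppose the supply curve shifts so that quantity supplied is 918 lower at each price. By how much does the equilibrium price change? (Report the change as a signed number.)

Set Qd = Qs: 7660 - 9P = 3184.75 + 3.75P, so 4475.25 = 12.75P and P* = 351.
Then Q* = 7660 - 9(351) = 4501.
After the shift, supply is Qs = 2266.75 + 3.75P.
The new intersection has 5393.25 = 12.75P, i.e. P = 423, Q = 3853.
ΔP = 423 - 351 = 72.

ΔP = 72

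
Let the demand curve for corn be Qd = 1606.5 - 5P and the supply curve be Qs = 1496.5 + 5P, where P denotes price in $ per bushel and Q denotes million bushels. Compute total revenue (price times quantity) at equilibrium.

Equating demand and supply, 1606.5 - 5P = 1496.5 + 5P gives 10P = 110, so P* = 11.
Plugging P* into demand: Q* = 1606.5 - 5(11) = 1551.5.
Total revenue = P* × Q* = 11 × 1551.5 = 17066.5.

Total revenue = 17066.5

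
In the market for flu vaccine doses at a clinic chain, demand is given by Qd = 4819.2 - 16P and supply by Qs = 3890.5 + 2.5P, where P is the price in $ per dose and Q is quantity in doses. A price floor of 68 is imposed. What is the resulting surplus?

Evaluating both curves at the floor price 68 gives Qd = 3731.2, Qs = 4060.5.
Surplus = Qs - Qd = 4060.5 - 3731.2 = 329.3.

Surplus = 329.3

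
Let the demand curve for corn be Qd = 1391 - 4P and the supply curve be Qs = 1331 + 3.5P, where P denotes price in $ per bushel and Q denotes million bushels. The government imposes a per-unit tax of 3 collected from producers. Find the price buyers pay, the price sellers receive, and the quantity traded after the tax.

Producers keep P_s = P_b - 3 per unit, so supply in terms of the buyer price is Qs = 1320.5 + 3.5P_b.
Equate demand and the shifted supply: 1391 - 4P_b = 1320.5 + 3.5P_b, giving 7.5P_b = 70.5, so P_b = 9.4.
Then P_s = 9.4 - 3 = 6.4 and Q = 1391 - 4(9.4) = 1353.4.

P_b = 9.4, P_s = 6.4, Q = 1353.4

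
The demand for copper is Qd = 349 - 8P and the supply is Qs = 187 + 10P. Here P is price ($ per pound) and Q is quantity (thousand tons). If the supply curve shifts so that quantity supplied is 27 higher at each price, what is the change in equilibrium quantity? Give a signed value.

At equilibrium Qd = Qs, so 349 - 8P = 187 + 10P; collecting terms, 162 = 18P and P* = 9.
Plugging P* into demand: Q* = 349 - 8(9) = 277.
After the shift, supply is Qs = 214 + 10P.
New equilibrium: 135 = 18P, so P = 7.5 and Q = 289.
ΔQ = 289 - 277 = 12.

ΔQ = 12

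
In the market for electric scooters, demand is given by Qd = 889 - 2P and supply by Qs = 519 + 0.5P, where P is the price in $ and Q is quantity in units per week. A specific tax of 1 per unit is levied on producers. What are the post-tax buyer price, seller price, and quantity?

P_b = 148.2, P_s = 147.2, Q = 592.6

With a tax of 1 on producers, they supply based on the net price P_s = P_b - 1, so Qs = 518.5 + 0.5P_b.
Set Qd = Qs: 889 - 2P_b = 518.5 + 0.5P_b, so 370.5 = 2.5P_b and P_b = 148.2.
Then P_s = 148.2 - 1 = 147.2 and Q = 889 - 2(148.2) = 592.6.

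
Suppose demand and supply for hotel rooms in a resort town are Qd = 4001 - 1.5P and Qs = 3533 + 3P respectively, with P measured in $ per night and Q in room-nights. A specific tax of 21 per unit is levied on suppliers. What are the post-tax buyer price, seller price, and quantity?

The tax drives a wedge P_b - P_s = 21. Substituting P_s = P_b - 21 into supply: Qs = 3470 + 3P_b.
Equate demand and the shifted supply: 4001 - 1.5P_b = 3470 + 3P_b, giving 4.5P_b = 531, so P_b = 118.
So P_s = 97 and the quantity traded is Q = 4001 - 1.5(118) = 3824.

P_b = 118, P_s = 97, Q = 3824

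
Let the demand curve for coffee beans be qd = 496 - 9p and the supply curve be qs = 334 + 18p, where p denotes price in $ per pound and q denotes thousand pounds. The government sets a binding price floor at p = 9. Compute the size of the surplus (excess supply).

Evaluating both curves at the floor price 9 gives qd = 415, qs = 496.
Surplus = qs - qd = 496 - 415 = 81.

Surplus = 81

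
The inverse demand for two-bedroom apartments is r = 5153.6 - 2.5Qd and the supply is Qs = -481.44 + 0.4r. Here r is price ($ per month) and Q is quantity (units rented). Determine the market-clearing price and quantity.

r* = 3178.6, Q* = 790

Inverting to quantity form: Qd = 2061.44 - 0.4r.
At equilibrium Qd = Qs, so 2061.44 - 0.4r = -481.44 + 0.4r; collecting terms, 2542.88 = 0.8r and r* = 3178.6.
Substitute back: Q* = 2061.44 - 0.4(3178.6) = 790.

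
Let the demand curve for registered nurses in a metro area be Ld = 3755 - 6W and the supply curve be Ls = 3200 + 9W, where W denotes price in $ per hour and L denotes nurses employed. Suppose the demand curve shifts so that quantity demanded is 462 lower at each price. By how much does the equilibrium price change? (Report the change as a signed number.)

Set Ld = Ls: 3755 - 6W = 3200 + 9W, so 555 = 15W and W* = 37.
Then L* = 3755 - 6(37) = 3533.
After the shift, demand is Ld = 3293 - 6W.
New equilibrium: 93 = 15W, so W = 6.2 and L = 3255.8.
ΔW = 6.2 - 37 = -30.8.

ΔW = -30.8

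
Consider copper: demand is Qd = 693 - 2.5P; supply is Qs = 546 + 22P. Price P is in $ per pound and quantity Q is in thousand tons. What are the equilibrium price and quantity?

P* = 6, Q* = 678

Set Qd = Qs: 693 - 2.5P = 546 + 22P, so 147 = 24.5P and P* = 6.
Substitute back: Q* = 693 - 2.5(6) = 678.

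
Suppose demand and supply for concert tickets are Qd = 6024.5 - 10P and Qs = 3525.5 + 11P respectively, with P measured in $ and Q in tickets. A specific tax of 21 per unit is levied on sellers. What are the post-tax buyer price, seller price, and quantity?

Sellers keep P_s = P_b - 21 per unit, so supply in terms of the buyer price is Qs = 3294.5 + 11P_b.
Equate demand and the shifted supply: 6024.5 - 10P_b = 3294.5 + 11P_b, giving 21P_b = 2730, so P_b = 130.
Then P_s = 130 - 21 = 109 and Q = 6024.5 - 10(130) = 4724.5.

P_b = 130, P_s = 109, Q = 4724.5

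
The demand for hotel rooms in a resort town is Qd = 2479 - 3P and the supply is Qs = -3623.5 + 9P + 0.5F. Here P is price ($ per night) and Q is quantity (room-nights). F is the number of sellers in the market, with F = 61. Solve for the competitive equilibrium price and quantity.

P* = 506, Q* = 961

With F = 61, supply is Qs = -3593 + 9P.
At equilibrium Qd = Qs, so 2479 - 3P = -3593 + 9P; collecting terms, 6072 = 12P and P* = 506.
Then Q* = 2479 - 3(506) = 961.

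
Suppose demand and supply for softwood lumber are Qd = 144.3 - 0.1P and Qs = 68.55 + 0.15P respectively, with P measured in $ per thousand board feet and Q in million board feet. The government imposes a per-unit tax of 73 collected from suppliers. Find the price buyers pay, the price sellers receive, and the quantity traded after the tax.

P_b = 346.8, P_s = 273.8, Q = 109.62

With a tax of 73 on suppliers, they supply based on the net price P_s = P_b - 73, so Qs = 57.6 + 0.15P_b.
Set Qd = Qs: 144.3 - 0.1P_b = 57.6 + 0.15P_b, so 86.7 = 0.25P_b and P_b = 346.8.
So P_s = 273.8 and the quantity traded is Q = 144.3 - 0.1(346.8) = 109.62.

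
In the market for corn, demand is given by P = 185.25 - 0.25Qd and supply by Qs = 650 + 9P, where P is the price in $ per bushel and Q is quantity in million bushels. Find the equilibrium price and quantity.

Solving each curve for Q: Qd = 741 - 4P.
The market clears where 741 - 4P = 650 + 9P. Rearranging, 13P = 91, hence P* = 7.
Substitute back: Q* = 741 - 4(7) = 713.

P* = 7, Q* = 713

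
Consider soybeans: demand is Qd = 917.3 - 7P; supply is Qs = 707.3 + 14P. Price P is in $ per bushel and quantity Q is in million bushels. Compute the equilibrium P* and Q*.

Set Qd = Qs: 917.3 - 7P = 707.3 + 14P, so 210 = 21P and P* = 10.
Then Q* = 917.3 - 7(10) = 847.3.

P* = 10, Q* = 847.3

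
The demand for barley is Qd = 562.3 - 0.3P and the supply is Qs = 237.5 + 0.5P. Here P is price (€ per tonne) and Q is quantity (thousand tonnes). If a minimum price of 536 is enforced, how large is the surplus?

Evaluating both curves at the floor price 536 gives Qd = 401.5, Qs = 505.5.
Surplus = Qs - Qd = 505.5 - 401.5 = 104.

Surplus = 104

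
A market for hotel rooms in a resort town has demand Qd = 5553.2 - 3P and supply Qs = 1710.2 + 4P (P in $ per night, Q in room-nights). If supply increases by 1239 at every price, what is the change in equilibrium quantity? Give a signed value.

ΔQ = 531

At equilibrium Qd = Qs, so 5553.2 - 3P = 1710.2 + 4P; collecting terms, 3843 = 7P and P* = 549.
Plugging P* into demand: Q* = 5553.2 - 3(549) = 3906.2.
After the shift, supply is Qs = 2949.2 + 4P.
The new intersection has 2604 = 7P, i.e. P = 372, Q = 4437.2.
ΔQ = 4437.2 - 3906.2 = 531.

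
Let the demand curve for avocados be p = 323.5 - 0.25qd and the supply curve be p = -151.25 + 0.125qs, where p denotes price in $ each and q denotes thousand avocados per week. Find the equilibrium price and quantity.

Inverting to quantity form: qd = 1294 - 4p and qs = 1210 + 8p.
At equilibrium qd = qs, so 1294 - 4p = 1210 + 8p; collecting terms, 84 = 12p and p* = 7.
Substitute back: q* = 1294 - 4(7) = 1266.

p* = 7, q* = 1266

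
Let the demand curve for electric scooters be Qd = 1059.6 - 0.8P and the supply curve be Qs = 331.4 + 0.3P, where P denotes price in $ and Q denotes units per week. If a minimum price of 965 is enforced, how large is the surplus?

Surplus = 333.3

Evaluating both curves at the floor price 965 gives Qd = 287.6, Qs = 620.9.
Surplus = Qs - Qd = 620.9 - 287.6 = 333.3.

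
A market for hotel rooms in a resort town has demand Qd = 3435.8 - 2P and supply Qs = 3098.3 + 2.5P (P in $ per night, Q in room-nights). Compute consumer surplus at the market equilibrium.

Set Qd = Qs: 3435.8 - 2P = 3098.3 + 2.5P, so 337.5 = 4.5P and P* = 75.
Substitute back: Q* = 3435.8 - 2(75) = 3285.8.
Demand choke price (Qd = 0): P = 3435.8/2 = 1717.9. Consumer surplus = ½ × (1717.9 - 75) × 3285.8 = 2699120.41.

Consumer surplus = 2699120.41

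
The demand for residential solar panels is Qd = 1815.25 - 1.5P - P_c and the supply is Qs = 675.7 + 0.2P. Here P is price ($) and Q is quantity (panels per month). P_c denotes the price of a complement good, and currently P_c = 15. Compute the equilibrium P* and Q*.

With P_c = 15, demand is Qd = 1800.25 - 1.5P.
Set Qd = Qs: 1800.25 - 1.5P = 675.7 + 0.2P, so 1124.55 = 1.7P and P* = 661.5.
From the demand curve, Q* = 1800.25 - 1.5(661.5) = 808.

P* = 661.5, Q* = 808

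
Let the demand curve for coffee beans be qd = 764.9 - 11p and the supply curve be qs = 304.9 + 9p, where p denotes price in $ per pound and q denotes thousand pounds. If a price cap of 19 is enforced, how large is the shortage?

With p fixed at 19, quantity demanded is 555.9 and quantity supplied is 475.9.
Shortage = qd - qs = 555.9 - 475.9 = 80.

Shortage = 80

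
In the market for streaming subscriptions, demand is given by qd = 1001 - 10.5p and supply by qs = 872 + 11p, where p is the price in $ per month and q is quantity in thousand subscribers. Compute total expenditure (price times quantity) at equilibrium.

Total expenditure = 5628

Equating demand and supply, 1001 - 10.5p = 872 + 11p gives 21.5p = 129, so p* = 6.
Then q* = 1001 - 10.5(6) = 938.
Total expenditure = p* × q* = 6 × 938 = 5628.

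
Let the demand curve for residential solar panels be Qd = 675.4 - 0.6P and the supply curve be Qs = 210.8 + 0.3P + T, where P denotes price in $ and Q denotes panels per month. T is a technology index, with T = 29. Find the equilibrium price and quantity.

P* = 484, Q* = 385

With T = 29, supply is Qs = 239.8 + 0.3P.
Equating demand and supply, 675.4 - 0.6P = 239.8 + 0.3P gives 0.9P = 435.6, so P* = 484.
Substitute back: Q* = 675.4 - 0.6(484) = 385.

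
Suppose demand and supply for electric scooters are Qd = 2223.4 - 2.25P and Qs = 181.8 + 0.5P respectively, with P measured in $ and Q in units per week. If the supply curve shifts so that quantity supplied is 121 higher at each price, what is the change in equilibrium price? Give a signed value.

ΔP = -44

At equilibrium Qd = Qs, so 2223.4 - 2.25P = 181.8 + 0.5P; collecting terms, 2041.6 = 2.75P and P* = 742.4.
Then Q* = 2223.4 - 2.25(742.4) = 553.
After the shift, supply is Qs = 302.8 + 0.5P.
New equilibrium: 1920.6 = 2.75P, so P = 698.4 and Q = 652.
ΔP = 698.4 - 742.4 = -44.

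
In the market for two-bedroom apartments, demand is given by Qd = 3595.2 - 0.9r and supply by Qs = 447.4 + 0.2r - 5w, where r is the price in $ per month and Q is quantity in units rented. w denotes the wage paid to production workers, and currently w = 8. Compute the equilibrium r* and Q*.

With w = 8, supply is Qs = 407.4 + 0.2r.
At equilibrium Qd = Qs, so 3595.2 - 0.9r = 407.4 + 0.2r; collecting terms, 3187.8 = 1.1r and r* = 2898.
From the demand curve, Q* = 3595.2 - 0.9(2898) = 987.

r* = 2898, Q* = 987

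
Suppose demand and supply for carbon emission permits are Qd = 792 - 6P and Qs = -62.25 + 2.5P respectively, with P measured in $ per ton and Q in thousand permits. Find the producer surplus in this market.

Set Qd = Qs: 792 - 6P = -62.25 + 2.5P, so 854.25 = 8.5P and P* = 100.5.
From the demand curve, Q* = 792 - 6(100.5) = 189.
Supply choke price (Qs = 0): P = 24.9. Producer surplus = ½ × (100.5 - 24.9) × 189 = 7144.2.

Producer surplus = 7144.2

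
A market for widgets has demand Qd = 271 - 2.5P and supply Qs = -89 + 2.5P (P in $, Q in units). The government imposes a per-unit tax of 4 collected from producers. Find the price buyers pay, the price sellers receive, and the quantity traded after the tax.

Producers keep P_s = P_b - 4 per unit, so supply in terms of the buyer price is Qs = -99 + 2.5P_b.
Equate demand and the shifted supply: 271 - 2.5P_b = -99 + 2.5P_b, giving 5P_b = 370, so P_b = 74.
So P_s = 70 and the quantity traded is Q = 271 - 2.5(74) = 86.

P_b = 74, P_s = 70, Q = 86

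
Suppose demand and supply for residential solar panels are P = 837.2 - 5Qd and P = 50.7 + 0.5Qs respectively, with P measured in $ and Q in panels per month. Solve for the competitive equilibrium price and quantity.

Solving each curve for Q: Qd = 167.44 - 0.2P and Qs = -101.4 + 2P.
Equating demand and supply, 167.44 - 0.2P = -101.4 + 2P gives 2.2P = 268.84, so P* = 122.2.
Then Q* = 167.44 - 0.2(122.2) = 143.

P* = 122.2, Q* = 143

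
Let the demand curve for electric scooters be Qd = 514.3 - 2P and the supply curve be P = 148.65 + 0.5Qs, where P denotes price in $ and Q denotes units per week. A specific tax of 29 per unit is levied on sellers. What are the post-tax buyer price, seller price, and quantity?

Inverting to quantity form: Qs = -297.3 + 2P.
The tax drives a wedge P_b - P_s = 29. Substituting P_s = P_b - 29 into supply: Qs = -355.3 + 2P_b.
Market clearing requires 514.3 - 2P_b = -355.3 + 2P_b; hence 869.6 = 4P_b and P_b = 217.4.
So P_s = 188.4 and the quantity traded is Q = 514.3 - 2(217.4) = 79.5.

P_b = 217.4, P_s = 188.4, Q = 79.5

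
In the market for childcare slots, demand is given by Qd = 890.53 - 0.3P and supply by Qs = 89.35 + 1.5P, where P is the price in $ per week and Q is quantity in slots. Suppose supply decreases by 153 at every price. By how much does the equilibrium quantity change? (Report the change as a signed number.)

At equilibrium Qd = Qs, so 890.53 - 0.3P = 89.35 + 1.5P; collecting terms, 801.18 = 1.8P and P* = 445.1.
Plugging P* into demand: Q* = 890.53 - 0.3(445.1) = 757.
After the shift, supply is Qs = -63.65 + 1.5P.
Re-solving, 1.8P = 954.18 gives P = 530.1 and Q = 731.5.
ΔQ = 731.5 - 757 = -25.5.

ΔQ = -25.5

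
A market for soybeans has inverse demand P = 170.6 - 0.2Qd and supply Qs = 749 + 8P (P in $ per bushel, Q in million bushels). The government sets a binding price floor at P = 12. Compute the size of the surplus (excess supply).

Surplus = 52

Solving each curve for Q: Qd = 853 - 5P.
At P = 12: Qd = 793 and Qs = 845.
Surplus = Qs - Qd = 845 - 793 = 52.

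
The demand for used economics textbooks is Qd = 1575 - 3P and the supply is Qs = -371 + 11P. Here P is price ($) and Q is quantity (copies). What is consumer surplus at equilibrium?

Consumer surplus = 223494

Equating demand and supply, 1575 - 3P = -371 + 11P gives 14P = 1946, so P* = 139.
Then Q* = 1575 - 3(139) = 1158.
Demand choke price (Qd = 0): P = 1575/3 = 525. Consumer surplus = ½ × (525 - 139) × 1158 = 223494.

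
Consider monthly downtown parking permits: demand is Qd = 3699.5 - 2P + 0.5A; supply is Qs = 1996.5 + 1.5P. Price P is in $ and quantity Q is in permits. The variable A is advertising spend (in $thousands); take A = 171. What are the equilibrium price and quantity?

P* = 511, Q* = 2763

With A = 171, demand is Qd = 3785 - 2P.
At equilibrium Qd = Qs, so 3785 - 2P = 1996.5 + 1.5P; collecting terms, 1788.5 = 3.5P and P* = 511.
Then Q* = 3785 - 2(511) = 2763.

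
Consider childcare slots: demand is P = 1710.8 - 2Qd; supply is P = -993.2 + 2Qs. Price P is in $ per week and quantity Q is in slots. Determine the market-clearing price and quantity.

Solving each curve for Q: Qd = 855.4 - 0.5P and Qs = 496.6 + 0.5P.
Equating demand and supply, 855.4 - 0.5P = 496.6 + 0.5P gives P = 358.8, so P* = 358.8.
Then Q* = 855.4 - 0.5(358.8) = 676.

P* = 358.8, Q* = 676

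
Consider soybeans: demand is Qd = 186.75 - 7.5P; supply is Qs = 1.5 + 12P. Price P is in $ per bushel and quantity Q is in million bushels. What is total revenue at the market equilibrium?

Total revenue = 1097.25

The market clears where 186.75 - 7.5P = 1.5 + 12P. Rearranging, 19.5P = 185.25, hence P* = 9.5.
Plugging P* into demand: Q* = 186.75 - 7.5(9.5) = 115.5.
Total revenue = P* × Q* = 9.5 × 115.5 = 1097.25.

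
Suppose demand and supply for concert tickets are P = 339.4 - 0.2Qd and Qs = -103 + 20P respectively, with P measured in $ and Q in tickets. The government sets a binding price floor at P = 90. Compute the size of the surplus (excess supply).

Inverting to quantity form: Qd = 1697 - 5P.
Evaluating both curves at the floor price 90 gives Qd = 1247, Qs = 1697.
Surplus = Qs - Qd = 1697 - 1247 = 450.

Surplus = 450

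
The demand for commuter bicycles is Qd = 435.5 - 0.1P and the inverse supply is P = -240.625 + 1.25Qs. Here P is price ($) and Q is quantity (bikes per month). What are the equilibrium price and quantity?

Rewriting in direct form: Qs = 192.5 + 0.8P.
The market clears where 435.5 - 0.1P = 192.5 + 0.8P. Rearranging, 0.9P = 243, hence P* = 270.
Then Q* = 435.5 - 0.1(270) = 408.5.

P* = 270, Q* = 408.5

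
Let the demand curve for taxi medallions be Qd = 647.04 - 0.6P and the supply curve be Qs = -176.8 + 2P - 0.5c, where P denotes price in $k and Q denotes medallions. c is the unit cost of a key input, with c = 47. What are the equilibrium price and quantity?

With c = 47, supply is Qs = -200.3 + 2P.
Equating demand and supply, 647.04 - 0.6P = -200.3 + 2P gives 2.6P = 847.34, so P* = 325.9.
Plugging P* into demand: Q* = 647.04 - 0.6(325.9) = 451.5.

P* = 325.9, Q* = 451.5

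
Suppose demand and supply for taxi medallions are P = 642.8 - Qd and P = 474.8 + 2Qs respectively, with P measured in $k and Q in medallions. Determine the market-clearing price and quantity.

Rewriting in direct form: Qd = 642.8 - P and Qs = -237.4 + 0.5P.
At equilibrium Qd = Qs, so 642.8 - P = -237.4 + 0.5P; collecting terms, 880.2 = 1.5P and P* = 586.8.
Substitute back: Q* = 642.8 - 586.8 = 56.

P* = 586.8, Q* = 56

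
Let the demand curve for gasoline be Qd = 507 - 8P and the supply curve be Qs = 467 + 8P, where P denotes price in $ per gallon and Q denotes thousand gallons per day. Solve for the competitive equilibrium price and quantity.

At equilibrium Qd = Qs, so 507 - 8P = 467 + 8P; collecting terms, 40 = 16P and P* = 2.5.
From the demand curve, Q* = 507 - 8(2.5) = 487.

P* = 2.5, Q* = 487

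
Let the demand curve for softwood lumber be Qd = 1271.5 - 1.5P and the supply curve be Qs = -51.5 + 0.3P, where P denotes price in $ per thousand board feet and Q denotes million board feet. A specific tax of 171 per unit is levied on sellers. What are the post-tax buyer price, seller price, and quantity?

P_b = 763.5, P_s = 592.5, Q = 126.25

The tax drives a wedge P_b - P_s = 171. Substituting P_s = P_b - 171 into supply: Qs = -102.8 + 0.3P_b.
Market clearing requires 1271.5 - 1.5P_b = -102.8 + 0.3P_b; hence 1374.3 = 1.8P_b and P_b = 763.5.
Then P_s = 763.5 - 171 = 592.5 and Q = 1271.5 - 1.5(763.5) = 126.25.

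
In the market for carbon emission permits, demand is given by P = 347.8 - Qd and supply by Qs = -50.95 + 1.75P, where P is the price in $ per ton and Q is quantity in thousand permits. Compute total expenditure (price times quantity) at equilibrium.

Inverting to quantity form: Qd = 347.8 - P.
The market clears where 347.8 - P = -50.95 + 1.75P. Rearranging, 2.75P = 398.75, hence P* = 145.
Substitute back: Q* = 347.8 - 145 = 202.8.
Total expenditure = P* × Q* = 145 × 202.8 = 29406.

Total expenditure = 29406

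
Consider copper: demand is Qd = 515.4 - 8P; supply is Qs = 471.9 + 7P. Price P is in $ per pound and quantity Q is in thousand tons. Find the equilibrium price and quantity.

Set Qd = Qs: 515.4 - 8P = 471.9 + 7P, so 43.5 = 15P and P* = 2.9.
Plugging P* into demand: Q* = 515.4 - 8(2.9) = 492.2.

P* = 2.9, Q* = 492.2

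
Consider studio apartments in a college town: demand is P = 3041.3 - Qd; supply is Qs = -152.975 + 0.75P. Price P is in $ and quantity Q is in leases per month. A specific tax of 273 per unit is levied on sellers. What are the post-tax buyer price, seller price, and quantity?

Inverting to quantity form: Qd = 3041.3 - P.
Sellers keep P_s = P_b - 273 per unit, so supply in terms of the buyer price is Qs = -357.725 + 0.75P_b.
Market clearing requires 3041.3 - P_b = -357.725 + 0.75P_b; hence 3399.025 = 1.75P_b and P_b = 1942.3.
Then P_s = 1942.3 - 273 = 1669.3 and Q = 3041.3 - 1942.3 = 1099.

P_b = 1942.3, P_s = 1669.3, Q = 1099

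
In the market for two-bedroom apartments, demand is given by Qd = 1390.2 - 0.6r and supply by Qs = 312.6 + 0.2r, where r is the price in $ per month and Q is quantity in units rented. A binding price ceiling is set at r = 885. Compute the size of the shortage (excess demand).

At r = 885: Qd = 859.2 and Qs = 489.6.
Shortage = Qd - Qs = 859.2 - 489.6 = 369.6.

Shortage = 369.6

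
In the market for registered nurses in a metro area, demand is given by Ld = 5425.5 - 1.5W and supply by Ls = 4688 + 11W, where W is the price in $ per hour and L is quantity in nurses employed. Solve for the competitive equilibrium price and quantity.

W* = 59, L* = 5337

At equilibrium Ld = Ls, so 5425.5 - 1.5W = 4688 + 11W; collecting terms, 737.5 = 12.5W and W* = 59.
Then L* = 5425.5 - 1.5(59) = 5337.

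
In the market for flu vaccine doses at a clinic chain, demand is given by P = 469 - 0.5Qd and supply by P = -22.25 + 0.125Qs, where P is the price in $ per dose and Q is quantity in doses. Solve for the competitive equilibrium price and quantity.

P* = 76, Q* = 786

In direct form, Qd = 938 - 2P and Qs = 178 + 8P.
At equilibrium Qd = Qs, so 938 - 2P = 178 + 8P; collecting terms, 760 = 10P and P* = 76.
Plugging P* into demand: Q* = 938 - 2(76) = 786.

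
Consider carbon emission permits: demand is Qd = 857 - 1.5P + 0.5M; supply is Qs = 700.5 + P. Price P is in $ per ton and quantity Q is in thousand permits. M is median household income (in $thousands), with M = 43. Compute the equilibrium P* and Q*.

P* = 71.2, Q* = 771.7

With M = 43, demand is Qd = 878.5 - 1.5P.
Equating demand and supply, 878.5 - 1.5P = 700.5 + P gives 2.5P = 178, so P* = 71.2.
Substitute back: Q* = 878.5 - 1.5(71.2) = 771.7.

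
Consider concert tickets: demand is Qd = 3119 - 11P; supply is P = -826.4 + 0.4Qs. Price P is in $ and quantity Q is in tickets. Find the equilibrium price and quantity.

Solving each curve for Q: Qs = 2066 + 2.5P.
The market clears where 3119 - 11P = 2066 + 2.5P. Rearranging, 13.5P = 1053, hence P* = 78.
Substitute back: Q* = 3119 - 11(78) = 2261.

P* = 78, Q* = 2261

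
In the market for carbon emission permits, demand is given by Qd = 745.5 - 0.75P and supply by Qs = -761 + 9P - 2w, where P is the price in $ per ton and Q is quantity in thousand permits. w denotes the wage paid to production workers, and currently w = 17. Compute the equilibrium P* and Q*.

With w = 17, supply is Qs = -795 + 9P.
Equating demand and supply, 745.5 - 0.75P = -795 + 9P gives 9.75P = 1540.5, so P* = 158.
Substitute back: Q* = 745.5 - 0.75(158) = 627.

P* = 158, Q* = 627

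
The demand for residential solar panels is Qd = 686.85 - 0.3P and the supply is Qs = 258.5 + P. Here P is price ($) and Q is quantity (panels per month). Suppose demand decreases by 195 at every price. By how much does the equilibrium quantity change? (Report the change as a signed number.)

ΔQ = -150

The market clears where 686.85 - 0.3P = 258.5 + P. Rearranging, 1.3P = 428.35, hence P* = 329.5.
Substitute back: Q* = 686.85 - 0.3(329.5) = 588.
After the shift, demand is Qd = 491.85 - 0.3P.
The new intersection has 233.35 = 1.3P, i.e. P = 179.5, Q = 438.
ΔQ = 438 - 588 = -150.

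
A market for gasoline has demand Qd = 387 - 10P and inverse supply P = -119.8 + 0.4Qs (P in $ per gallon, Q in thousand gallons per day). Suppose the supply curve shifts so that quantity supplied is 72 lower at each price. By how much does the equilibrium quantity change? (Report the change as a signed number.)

Inverting to quantity form: Qs = 299.5 + 2.5P.
Equating demand and supply, 387 - 10P = 299.5 + 2.5P gives 12.5P = 87.5, so P* = 7.
Then Q* = 387 - 10(7) = 317.
After the shift, supply is Qs = 227.5 + 2.5P.
The new intersection has 159.5 = 12.5P, i.e. P = 12.76, Q = 259.4.
ΔQ = 259.4 - 317 = -57.6.

ΔQ = -57.6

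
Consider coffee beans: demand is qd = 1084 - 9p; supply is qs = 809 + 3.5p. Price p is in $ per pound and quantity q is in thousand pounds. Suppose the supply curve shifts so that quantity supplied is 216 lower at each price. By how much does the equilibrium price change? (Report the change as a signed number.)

Δp = 17.28

The market clears where 1084 - 9p = 809 + 3.5p. Rearranging, 12.5p = 275, hence p* = 22.
Plugging p* into demand: q* = 1084 - 9(22) = 886.
After the shift, supply is qs = 593 + 3.5p.
New equilibrium: 491 = 12.5p, so p = 39.28 and q = 730.48.
Δp = 39.28 - 22 = 17.28.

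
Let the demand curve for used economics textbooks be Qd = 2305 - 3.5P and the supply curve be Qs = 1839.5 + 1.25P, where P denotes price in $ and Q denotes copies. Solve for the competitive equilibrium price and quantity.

P* = 98, Q* = 1962

Equating demand and supply, 2305 - 3.5P = 1839.5 + 1.25P gives 4.75P = 465.5, so P* = 98.
Substitute back: Q* = 2305 - 3.5(98) = 1962.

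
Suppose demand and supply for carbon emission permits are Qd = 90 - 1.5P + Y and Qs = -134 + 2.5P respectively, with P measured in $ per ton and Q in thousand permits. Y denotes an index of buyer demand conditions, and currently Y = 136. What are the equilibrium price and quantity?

With Y = 136, demand is Qd = 226 - 1.5P.
The market clears where 226 - 1.5P = -134 + 2.5P. Rearranging, 4P = 360, hence P* = 90.
Substitute back: Q* = 226 - 1.5(90) = 91.

P* = 90, Q* = 91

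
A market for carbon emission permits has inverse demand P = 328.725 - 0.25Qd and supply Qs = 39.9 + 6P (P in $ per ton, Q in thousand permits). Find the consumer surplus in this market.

Consumer surplus = 80983.00125

In direct form, Qd = 1314.9 - 4P.
Equating demand and supply, 1314.9 - 4P = 39.9 + 6P gives 10P = 1275, so P* = 127.5.
Plugging P* into demand: Q* = 1314.9 - 4(127.5) = 804.9.
Demand choke price (Qd = 0): P = 1314.9/4 = 328.725. Consumer surplus = ½ × (328.725 - 127.5) × 804.9 = 80983.00125.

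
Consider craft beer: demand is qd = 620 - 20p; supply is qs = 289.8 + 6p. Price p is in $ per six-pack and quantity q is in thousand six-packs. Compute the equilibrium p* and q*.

At equilibrium qd = qs, so 620 - 20p = 289.8 + 6p; collecting terms, 330.2 = 26p and p* = 12.7.
From the demand curve, q* = 620 - 20(12.7) = 366.

p* = 12.7, q* = 366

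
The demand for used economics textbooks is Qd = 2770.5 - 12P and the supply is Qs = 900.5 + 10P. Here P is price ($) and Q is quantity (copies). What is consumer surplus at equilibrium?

At equilibrium Qd = Qs, so 2770.5 - 12P = 900.5 + 10P; collecting terms, 1870 = 22P and P* = 85.
From the demand curve, Q* = 2770.5 - 12(85) = 1750.5.
Demand choke price (Qd = 0): P = 2770.5/12 = 230.875. Consumer surplus = ½ × (230.875 - 85) × 1750.5 = 127677.09375.

Consumer surplus = 127677.09375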